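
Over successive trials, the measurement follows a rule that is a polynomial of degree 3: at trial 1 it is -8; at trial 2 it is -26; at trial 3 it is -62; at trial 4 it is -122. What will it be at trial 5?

-212

Write the value at m as f(m).
Write f(m) = am³ + bm² + cm + d; the 4 given values yield a linear system in the 4 coefficients.
Solving, f(m) = -m³ - 3m² - 2m - 2.
Then f(5) = -212.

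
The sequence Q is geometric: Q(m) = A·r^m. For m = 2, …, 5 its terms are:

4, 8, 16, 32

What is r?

Consecutive ratio: 8/4 = 2, and 16/8 = 2, so r = 2.
Then A·2^2 = 4 gives A = 1, and Q(m) = 1·2^m.

2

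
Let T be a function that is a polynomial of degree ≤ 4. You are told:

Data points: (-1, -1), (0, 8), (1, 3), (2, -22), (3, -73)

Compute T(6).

-442

First differences: 9, -5, -25, -51. Second differences: -14, -20, -26. Third differences: -6, -6.
Level-3 differences are constant, so T has degree 3.
Fitting a degree-3 polynomial gives T(m) = -m³ - 7m² + 3m + 8.
Then T(6) = -442.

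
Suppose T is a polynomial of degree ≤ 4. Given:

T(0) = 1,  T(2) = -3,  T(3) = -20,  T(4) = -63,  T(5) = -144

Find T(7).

Write T(k) = ak^4 + bk³ + ck² + dk + e; the 5 given values yield a linear system in the 5 coefficients.
Solving, the leading coefficient vanishes, and T(k) = -2k³ + 5k² - 4k + 1.
Then T(7) = -468.

-468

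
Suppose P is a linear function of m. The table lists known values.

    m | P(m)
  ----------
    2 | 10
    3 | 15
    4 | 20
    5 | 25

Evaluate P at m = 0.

Write P(m) = am + b; the 4 given values yield a linear system in the 2 coefficients.
Solving, P(m) = 5m.
Then P(0) = 0.

0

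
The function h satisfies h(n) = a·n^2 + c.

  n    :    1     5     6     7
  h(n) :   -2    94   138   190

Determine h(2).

From h(1) = -2 and h(5) = 94: 1a + c = -2 and 25a + c = 94.
Subtracting: 24a = 96, so a = 4; then c = -2 − 4·1 = -6.
So h(n) = 4n² − 6, and h(2) = 10.

10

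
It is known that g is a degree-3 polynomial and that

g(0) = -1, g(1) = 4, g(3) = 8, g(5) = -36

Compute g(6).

-91

Write g(t) = at³ + bt² + ct + d; the 4 given values yield a linear system in the 4 coefficients.
Solving, g(t) = -t³ + 3t² + 3t - 1.
Then g(6) = -91.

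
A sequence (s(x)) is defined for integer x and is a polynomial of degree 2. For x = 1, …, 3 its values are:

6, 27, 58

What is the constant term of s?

-5

Write s(x) = ax² + bx + c; the 3 given values yield a linear system in the 3 coefficients.
Solving, s(x) = 5x² + 6x - 5.
The constant term is s(0) = -5.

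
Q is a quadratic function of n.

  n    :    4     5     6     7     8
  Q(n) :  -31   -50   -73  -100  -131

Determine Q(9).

Write Q(n) = an² + bn + c; the 5 given values yield a linear system in the 3 coefficients.
Solving, Q(n) = -2n² - n + 5.
Then Q(9) = -166.

-166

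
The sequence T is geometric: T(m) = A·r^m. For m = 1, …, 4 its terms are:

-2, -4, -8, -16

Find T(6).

-64

Consecutive ratio: -4/(-2) = 2, and -8/(-4) = 2, so r = 2.
Then A·2^1 = -2 gives A = -1, and T(m) = -1·2^m.
T(6) = -1·2^6 = -64.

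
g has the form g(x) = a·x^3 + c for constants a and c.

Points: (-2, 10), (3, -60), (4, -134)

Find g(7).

-692

From g(-2) = 10 and g(3) = -60: -8a + c = 10 and 27a + c = -60.
Subtracting: 35a = -70, so a = -2; then c = 10 − (-2)·(-8) = -6.
So g(x) = -2x³ − 6, and g(7) = -692.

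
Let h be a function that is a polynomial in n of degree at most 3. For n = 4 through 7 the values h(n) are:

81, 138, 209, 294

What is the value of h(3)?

First differences: 57, 71, 85. Second differences: 14, 14.
Level-2 differences are constant, so h has degree 2.
Fitting a degree-2 polynomial gives h(n) = 7n² - 6n - 7.
Then h(3) = 38.

38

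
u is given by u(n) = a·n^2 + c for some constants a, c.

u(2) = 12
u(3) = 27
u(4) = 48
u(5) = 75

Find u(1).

3

From u(2) = 12 and u(3) = 27: 4a + c = 12 and 9a + c = 27.
Subtracting: 5a = 15, so a = 3; then c = 12 − 3·4 = 0.
So u(n) = 3n² + 0, and u(1) = 3.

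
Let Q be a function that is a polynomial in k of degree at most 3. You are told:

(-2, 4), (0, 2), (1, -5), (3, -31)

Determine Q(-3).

Write Q(k) = ak³ + bk² + ck + d; the 4 given values yield a linear system in the 4 coefficients.
Solving, the leading coefficient vanishes, and Q(k) = -2k² - 5k + 2.
Then Q(-3) = -1.

-1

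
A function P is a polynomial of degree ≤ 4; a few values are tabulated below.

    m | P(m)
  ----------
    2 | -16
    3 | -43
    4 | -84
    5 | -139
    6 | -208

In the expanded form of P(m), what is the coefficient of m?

Write P(m) = am^4 + bm³ + cm² + dm + e; the 5 given values yield a linear system in the 5 coefficients.
Solving, the top 2 coefficients vanish, and P(m) = -7m² + 8m - 4.
The coefficient of m is 8.

8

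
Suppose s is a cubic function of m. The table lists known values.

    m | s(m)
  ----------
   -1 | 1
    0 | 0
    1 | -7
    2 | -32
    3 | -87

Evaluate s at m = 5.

-335

Write s(m) = am³ + bm² + cm + d; the 5 given values yield a linear system in the 4 coefficients.
Solving, s(m) = -2m³ - 3m² - 2m.
Then s(5) = -335.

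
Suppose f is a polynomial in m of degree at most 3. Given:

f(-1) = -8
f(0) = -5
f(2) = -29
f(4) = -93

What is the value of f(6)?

Write f(m) = am³ + bm² + cm + d; the 4 given values yield a linear system in the 4 coefficients.
Solving, the leading coefficient vanishes, and f(m) = -5m² - 2m - 5.
Then f(6) = -197.

-197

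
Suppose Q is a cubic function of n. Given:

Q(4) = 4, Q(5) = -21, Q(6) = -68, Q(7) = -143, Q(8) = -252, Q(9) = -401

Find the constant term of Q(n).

First differences: -25, -47, -75, -109, -149. Second differences: -22, -28, -34, -40. Third differences: -6, -6, -6.
Level-3 differences are constant, so Q has degree 3.
Fitting a degree-3 polynomial gives Q(n) = -n³ + 4n² + 4.
The constant term is Q(0) = 4.

4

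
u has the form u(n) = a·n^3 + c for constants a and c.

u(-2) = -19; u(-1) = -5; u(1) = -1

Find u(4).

125

From u(-2) = -19 and u(-1) = -5: -8a + c = -19 and -1a + c = -5.
Subtracting: 7a = 14, so a = 2; then c = -19 − 2·(-8) = -3.
So u(n) = 2n³ − 3, and u(4) = 125.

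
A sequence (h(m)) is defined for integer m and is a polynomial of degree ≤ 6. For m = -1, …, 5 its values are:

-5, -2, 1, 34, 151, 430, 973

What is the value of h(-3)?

Write h(m) = am^6 + bm^5 + cm^4 + dm³ + em² + pm + q; the 7 given values yield a linear system in the 7 coefficients.
Solving, the top 2 coefficients vanish, and h(m) = m^4 + 3m³ - m² - 2.
Then h(-3) = -11.

-11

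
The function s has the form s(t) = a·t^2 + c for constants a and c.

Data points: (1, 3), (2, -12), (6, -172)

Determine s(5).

-117

From s(1) = 3 and s(2) = -12: 1a + c = 3 and 4a + c = -12.
Subtracting: 3a = -15, so a = -5; then c = 3 − (-5)·1 = 8.
So s(t) = -5t² + 8, and s(5) = -117.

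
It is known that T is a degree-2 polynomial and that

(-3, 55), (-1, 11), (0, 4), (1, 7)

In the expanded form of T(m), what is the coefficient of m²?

Write T(m) = am² + bm + c; the 4 given values yield a linear system in the 3 coefficients.
Solving, T(m) = 5m² - 2m + 4.
The coefficient of m² is 5.

5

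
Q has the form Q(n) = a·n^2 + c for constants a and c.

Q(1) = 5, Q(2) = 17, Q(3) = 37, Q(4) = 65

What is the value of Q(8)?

From Q(1) = 5 and Q(2) = 17: 1a + c = 5 and 4a + c = 17.
Subtracting: 3a = 12, so a = 4; then c = 5 − 4·1 = 1.
So Q(n) = 4n² + 1, and Q(8) = 257.

257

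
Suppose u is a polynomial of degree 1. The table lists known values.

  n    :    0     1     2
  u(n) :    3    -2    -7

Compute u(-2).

First differences: -5, -5.
Level-1 differences are constant, so u has degree 1.
Fitting a degree-1 polynomial gives u(n) = -5n + 3.
Then u(-2) = 13.

13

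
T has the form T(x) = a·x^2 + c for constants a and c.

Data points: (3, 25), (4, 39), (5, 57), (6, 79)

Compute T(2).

15

From T(3) = 25 and T(4) = 39: 9a + c = 25 and 16a + c = 39.
Subtracting: 7a = 14, so a = 2; then c = 25 − 2·9 = 7.
So T(x) = 2x² + 7, and T(2) = 15.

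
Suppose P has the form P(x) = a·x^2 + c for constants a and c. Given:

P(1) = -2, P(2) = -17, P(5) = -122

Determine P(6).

-177

From P(1) = -2 and P(2) = -17: 1a + c = -2 and 4a + c = -17.
Subtracting: 3a = -15, so a = -5; then c = -2 − (-5)·1 = 3.
So P(x) = -5x² + 3, and P(6) = -177.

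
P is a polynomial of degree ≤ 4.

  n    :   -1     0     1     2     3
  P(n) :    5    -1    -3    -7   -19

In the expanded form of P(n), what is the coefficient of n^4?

0

First differences: -6, -2, -4, -12. Second differences: 4, -2, -8. Third differences: -6, -6.
Level-3 differences are constant, so P has degree 3.
Fitting a degree-3 polynomial gives P(n) = -n³ + 2n² - 3n - 1.
The coefficient of n^4 is 0.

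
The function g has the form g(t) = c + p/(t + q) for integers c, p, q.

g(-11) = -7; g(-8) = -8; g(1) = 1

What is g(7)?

-3

(g(t) − c)(t + q) = p for each data point; the three points give a linear system in c and q, then p follows.
Solving: c = -5, q = 2, p = 18, so g(t) = -5 + 18/(t + 2).
Then g(7) = -5 + 18/9 = -3.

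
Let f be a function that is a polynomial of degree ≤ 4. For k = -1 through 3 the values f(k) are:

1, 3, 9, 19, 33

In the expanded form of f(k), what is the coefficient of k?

4

First differences: 2, 6, 10, 14. Second differences: 4, 4, 4.
Level-2 differences are constant, so f has degree 2.
Fitting a degree-2 polynomial gives f(k) = 2k² + 4k + 3.
The coefficient of k is 4.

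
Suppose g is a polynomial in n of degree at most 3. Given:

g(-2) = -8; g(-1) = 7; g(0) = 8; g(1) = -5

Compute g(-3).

-37

Write g(n) = an³ + bn² + cn + d; the 4 given values yield a linear system in the 4 coefficients.
Solving, the leading coefficient vanishes, and g(n) = -7n² - 6n + 8.
Then g(-3) = -37.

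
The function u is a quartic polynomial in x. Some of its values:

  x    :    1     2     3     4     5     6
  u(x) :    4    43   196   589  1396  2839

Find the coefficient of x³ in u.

First differences: 39, 153, 393, 807, 1443. Second differences: 114, 240, 414, 636. Third differences: 126, 174, 222. Fourth differences: 48, 48.
Level-4 differences are constant, so u has degree 4.
Fitting a degree-4 polynomial gives u(x) = 2x^4 + x³ + x² - x + 1.
The coefficient of x³ is 1.

1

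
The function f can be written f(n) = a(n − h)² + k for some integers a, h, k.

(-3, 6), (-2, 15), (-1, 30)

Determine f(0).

51

First differences 9, 15; second difference 6 = 2a, so a = 3.
Expanding, the n-coefficient is −2ah = -6h; matching it to the data gives h = -4, and then k = 3.
So f(n) = 3(n + 4)² + 3.
f(0) = 3·4² + 3 = 51.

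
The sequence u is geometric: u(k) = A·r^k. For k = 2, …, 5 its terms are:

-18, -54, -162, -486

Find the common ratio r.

Consecutive ratio: -54/(-18) = 3, and -162/(-54) = 3, so r = 3.
Then A·3^2 = -18 gives A = -2, and u(k) = -2·3^k.

3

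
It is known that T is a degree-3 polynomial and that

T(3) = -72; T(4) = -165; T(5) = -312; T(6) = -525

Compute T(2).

-21

Write T(t) = at³ + bt² + ct + d; the 4 given values yield a linear system in the 4 coefficients.
Solving, T(t) = -2t³ - 3t² + 2t + 3.
Then T(2) = -21.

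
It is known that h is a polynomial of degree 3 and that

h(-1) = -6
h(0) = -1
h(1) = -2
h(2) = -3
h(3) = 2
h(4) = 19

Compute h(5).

Write h(n) = an³ + bn² + cn + d; the 6 given values yield a linear system in the 4 coefficients.
Solving, h(n) = n³ - 3n² + n - 1.
Then h(5) = 54.

54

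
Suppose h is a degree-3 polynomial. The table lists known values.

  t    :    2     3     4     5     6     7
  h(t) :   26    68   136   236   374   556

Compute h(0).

-4

Write h(t) = at³ + bt² + ct + d; the 6 given values yield a linear system in the 4 coefficients.
Solving, h(t) = t³ + 4t² + 3t - 4.
Then h(0) = -4.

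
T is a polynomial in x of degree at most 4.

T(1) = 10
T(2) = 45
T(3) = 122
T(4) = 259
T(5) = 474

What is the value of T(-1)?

First differences: 35, 77, 137, 215. Second differences: 42, 60, 78. Third differences: 18, 18.
Level-3 differences are constant, so T has degree 3.
Fitting a degree-3 polynomial gives T(x) = 3x³ + 3x² + 5x - 1.
Then T(-1) = -6.

-6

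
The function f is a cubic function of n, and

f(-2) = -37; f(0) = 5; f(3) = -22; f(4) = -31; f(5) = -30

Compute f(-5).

Write f(n) = an³ + bn² + cn + d; the 5 given values yield a linear system in the 4 coefficients.
Solving, f(n) = n³ - 7n² + 3n + 5.
Then f(-5) = -310.

-310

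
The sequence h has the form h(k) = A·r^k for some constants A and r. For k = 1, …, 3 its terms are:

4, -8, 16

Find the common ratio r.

Consecutive ratio: -8/4 = -2, and 16/(-8) = -2, so r = -2.
Then A·(-2)^1 = 4 gives A = -2, and h(k) = -2·(-2)^k.

-2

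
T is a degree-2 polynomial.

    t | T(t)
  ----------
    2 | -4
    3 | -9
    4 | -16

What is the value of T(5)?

-25

Write T(t) = at² + bt + c; the 3 given values yield a linear system in the 3 coefficients.
Solving, T(t) = -t².
Then T(5) = -25.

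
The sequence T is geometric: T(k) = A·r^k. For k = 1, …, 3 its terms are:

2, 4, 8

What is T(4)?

Consecutive ratio: 4/2 = 2, and 8/4 = 2, so r = 2.
Then A·2^1 = 2 gives A = 1, and T(k) = 1·2^k.
T(4) = 1·2^4 = 16.

16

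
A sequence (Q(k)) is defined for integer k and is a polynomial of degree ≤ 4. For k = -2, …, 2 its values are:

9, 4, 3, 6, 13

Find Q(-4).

First differences: -5, -1, 3, 7. Second differences: 4, 4, 4.
Level-2 differences are constant, so Q has degree 2.
Fitting a degree-2 polynomial gives Q(k) = 2k² + k + 3.
Then Q(-4) = 31.

31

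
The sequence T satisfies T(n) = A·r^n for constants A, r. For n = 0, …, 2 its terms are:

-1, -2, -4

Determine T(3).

Consecutive ratio: -2/(-1) = 2, and -4/(-2) = 2, so r = 2.
Then A·2^0 = -1 gives A = -1, and T(n) = -1·2^n.
T(3) = -1·2^3 = -8.

-8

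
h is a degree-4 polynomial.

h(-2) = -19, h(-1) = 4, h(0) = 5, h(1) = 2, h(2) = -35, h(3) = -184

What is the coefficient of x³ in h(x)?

Write h(x) = ax^4 + bx³ + cx² + dx + e; the 6 given values yield a linear system in the 5 coefficients.
Solving, h(x) = -2x^4 - x³ + 5.
The coefficient of x³ is -1.

-1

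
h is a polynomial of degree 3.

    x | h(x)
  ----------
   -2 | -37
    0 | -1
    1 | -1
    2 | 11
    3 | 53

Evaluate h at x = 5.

Write h(x) = ax³ + bx² + cx + d; the 5 given values yield a linear system in the 4 coefficients.
Solving, h(x) = 3x³ - 3x² - 1.
Then h(5) = 299.

299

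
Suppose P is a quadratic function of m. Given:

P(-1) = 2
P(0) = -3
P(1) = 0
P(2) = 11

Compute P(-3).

36

First differences: -5, 3, 11. Second differences: 8, 8.
Level-2 differences are constant, so P has degree 2.
Fitting a degree-2 polynomial gives P(m) = 4m² - m - 3.
Then P(-3) = 36.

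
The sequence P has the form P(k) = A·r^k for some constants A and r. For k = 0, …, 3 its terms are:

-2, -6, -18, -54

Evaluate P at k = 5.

Consecutive ratio: -6/(-2) = 3, and -18/(-6) = 3, so r = 3.
Then A·3^0 = -2 gives A = -2, and P(k) = -2·3^k.
P(5) = -2·3^5 = -486.

-486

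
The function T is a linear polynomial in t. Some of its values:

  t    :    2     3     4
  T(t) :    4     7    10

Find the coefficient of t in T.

First differences: 3, 3.
Level-1 differences are constant, so T has degree 1.
Fitting a degree-1 polynomial gives T(t) = 3t - 2.
The coefficient of t is 3.

3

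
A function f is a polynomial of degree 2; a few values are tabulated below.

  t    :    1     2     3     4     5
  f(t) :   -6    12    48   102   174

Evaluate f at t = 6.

264

Write f(t) = at² + bt + c; the 5 given values yield a linear system in the 3 coefficients.
Solving, f(t) = 9t² - 9t - 6.
Then f(6) = 264.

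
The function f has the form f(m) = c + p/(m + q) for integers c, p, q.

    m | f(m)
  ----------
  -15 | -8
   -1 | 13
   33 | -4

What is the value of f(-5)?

-23

(f(m) − c)(m + q) = p for each data point; the three points give a linear system in c and q, then p follows.
Solving: c = -5, q = 3, p = 36, so f(m) = -5 + 36/(m + 3).
Then f(-5) = -5 + 36/(-2) = -23.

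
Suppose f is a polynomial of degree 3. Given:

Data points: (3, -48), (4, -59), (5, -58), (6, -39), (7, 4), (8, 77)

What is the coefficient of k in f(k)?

-6

First differences: -11, 1, 19, 43, 73. Second differences: 12, 18, 24, 30. Third differences: 6, 6, 6.
Level-3 differences are constant, so f has degree 3.
Fitting a degree-3 polynomial gives f(k) = k³ - 6k² - 6k - 3.
The coefficient of k is -6.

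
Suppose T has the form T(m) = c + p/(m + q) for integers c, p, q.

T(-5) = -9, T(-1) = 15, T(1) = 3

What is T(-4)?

(T(m) − c)(m + q) = p for each data point; the three points give a linear system in c and q, then p follows.
Solving: c = -3, q = 2, p = 18, so T(m) = -3 + 18/(m + 2).
Then T(-4) = -3 + 18/(-2) = -12.

-12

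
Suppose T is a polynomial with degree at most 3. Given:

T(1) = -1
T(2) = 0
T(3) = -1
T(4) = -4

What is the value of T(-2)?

First differences: 1, -1, -3. Second differences: -2, -2.
Level-2 differences are constant, so T has degree 2.
Fitting a degree-2 polynomial gives T(k) = -k² + 4k - 4.
Then T(-2) = -16.

-16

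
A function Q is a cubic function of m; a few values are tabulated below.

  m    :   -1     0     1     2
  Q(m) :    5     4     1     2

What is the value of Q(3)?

13

Write Q(m) = am³ + bm² + cm + d; the 4 given values yield a linear system in the 4 coefficients.
Solving, Q(m) = m³ - m² - 3m + 4.
Then Q(3) = 13.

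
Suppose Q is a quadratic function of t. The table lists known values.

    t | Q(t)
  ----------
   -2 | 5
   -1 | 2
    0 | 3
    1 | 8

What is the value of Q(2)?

17

First differences: -3, 1, 5. Second differences: 4, 4.
Level-2 differences are constant, so Q has degree 2.
Extending the table by one column gives the next first difference 9, so Q(2) = 8 + 9 = 17.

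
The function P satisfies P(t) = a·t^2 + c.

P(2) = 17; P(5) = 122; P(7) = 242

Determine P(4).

77

From P(2) = 17 and P(5) = 122: 4a + c = 17 and 25a + c = 122.
Subtracting: 21a = 105, so a = 5; then c = 17 − 5·4 = -3.
So P(t) = 5t² − 3, and P(4) = 77.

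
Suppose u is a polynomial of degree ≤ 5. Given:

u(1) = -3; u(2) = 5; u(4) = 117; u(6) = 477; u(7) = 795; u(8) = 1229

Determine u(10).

2517

Write u(n) = an^5 + bn^4 + cn³ + dn² + en + p; the 6 given values yield a linear system in the 6 coefficients.
Solving, the top 2 coefficients vanish, and u(n) = 3n³ - 5n² + 2n - 3.
Then u(10) = 2517.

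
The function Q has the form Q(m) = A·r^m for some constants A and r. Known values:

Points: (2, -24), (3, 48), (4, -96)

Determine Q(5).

192

Consecutive ratio: 48/(-24) = -2, and -96/48 = -2, so r = -2.
Then A·(-2)^2 = -24 gives A = -6, and Q(m) = -6·(-2)^m.
Q(5) = -6·(-2)^5 = 192.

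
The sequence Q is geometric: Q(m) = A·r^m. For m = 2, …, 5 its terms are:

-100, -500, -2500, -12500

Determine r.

5

Consecutive ratio: -500/(-100) = 5, and -2500/(-500) = 5, so r = 5.
Then A·5^2 = -100 gives A = -4, and Q(m) = -4·5^m.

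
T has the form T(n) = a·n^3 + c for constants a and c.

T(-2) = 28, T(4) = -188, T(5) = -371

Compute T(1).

From T(-2) = 28 and T(4) = -188: -8a + c = 28 and 64a + c = -188.
Subtracting: 72a = -216, so a = -3; then c = 28 − (-3)·(-8) = 4.
So T(n) = -3n³ + 4, and T(1) = 1.

1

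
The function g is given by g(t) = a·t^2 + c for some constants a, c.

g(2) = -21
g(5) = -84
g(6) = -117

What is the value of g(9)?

-252

From g(2) = -21 and g(5) = -84: 4a + c = -21 and 25a + c = -84.
Subtracting: 21a = -63, so a = -3; then c = -21 − (-3)·4 = -9.
So g(t) = -3t² − 9, and g(9) = -252.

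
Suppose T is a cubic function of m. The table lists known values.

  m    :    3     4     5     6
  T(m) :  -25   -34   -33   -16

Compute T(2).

-12

Write T(m) = am³ + bm² + cm + d; the 4 given values yield a linear system in the 4 coefficients.
Solving, T(m) = m³ - 7m² + 3m + 2.
Then T(2) = -12.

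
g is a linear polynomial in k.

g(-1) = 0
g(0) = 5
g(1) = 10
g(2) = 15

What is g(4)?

25

First differences: 5, 5, 5.
Level-1 differences are constant, so g has degree 1.
Fitting a degree-1 polynomial gives g(k) = 5k + 5.
Then g(4) = 25.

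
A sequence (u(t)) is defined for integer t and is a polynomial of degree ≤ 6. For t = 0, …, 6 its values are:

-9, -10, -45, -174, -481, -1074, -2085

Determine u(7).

Write u(t) = at^6 + bt^5 + ct^4 + dt³ + et² + pt + q; the 7 given values yield a linear system in the 7 coefficients.
Solving, the top 2 coefficients vanish, and u(t) = -t^4 - 4t³ + 2t² + 2t - 9.
Then u(7) = -3670.

-3670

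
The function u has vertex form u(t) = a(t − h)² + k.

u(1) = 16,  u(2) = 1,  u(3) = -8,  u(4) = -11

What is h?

First differences -15, -9, -3; second difference 6 = 2a, so a = 3.
Expanding, the t-coefficient is −2ah = -6h; matching it to the data gives h = 4, and then k = -11.
So u(t) = 3(t − 4)² − 11.
Hence h = 4.

4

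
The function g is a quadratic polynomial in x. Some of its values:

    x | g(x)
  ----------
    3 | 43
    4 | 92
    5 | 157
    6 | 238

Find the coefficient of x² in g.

First differences: 49, 65, 81. Second differences: 16, 16.
Level-2 differences are constant, so g has degree 2.
Fitting a degree-2 polynomial gives g(x) = 8x² - 7x - 8.
The coefficient of x² is 8.

8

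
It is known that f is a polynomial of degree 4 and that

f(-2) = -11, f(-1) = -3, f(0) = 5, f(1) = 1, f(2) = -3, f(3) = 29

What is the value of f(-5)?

First differences: 8, 8, -4, -4, 32. Second differences: 0, -12, 0, 36. Third differences: -12, 12, 36. Fourth differences: 24, 24.
Level-4 differences are constant, so f has degree 4.
Fitting a degree-4 polynomial gives f(m) = m^4 - 7m² + 2m + 5.
Then f(-5) = 445.

445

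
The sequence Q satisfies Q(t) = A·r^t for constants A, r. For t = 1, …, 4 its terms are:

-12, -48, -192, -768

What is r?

4

Consecutive ratio: -48/(-12) = 4, and -192/(-48) = 4, so r = 4.
Then A·4^1 = -12 gives A = -3, and Q(t) = -3·4^t.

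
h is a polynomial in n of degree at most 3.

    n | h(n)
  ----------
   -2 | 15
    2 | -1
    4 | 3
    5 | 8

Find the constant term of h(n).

3

Write h(n) = an³ + bn² + cn + d; the 4 given values yield a linear system in the 4 coefficients.
Solving, the leading coefficient vanishes, and h(n) = n² - 4n + 3.
The constant term is h(0) = 3.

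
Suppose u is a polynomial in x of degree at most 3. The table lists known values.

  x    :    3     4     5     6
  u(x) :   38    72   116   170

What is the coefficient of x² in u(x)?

First differences: 34, 44, 54. Second differences: 10, 10.
Level-2 differences are constant, so u has degree 2.
Fitting a degree-2 polynomial gives u(x) = 5x² - x - 4.
The coefficient of x² is 5.

5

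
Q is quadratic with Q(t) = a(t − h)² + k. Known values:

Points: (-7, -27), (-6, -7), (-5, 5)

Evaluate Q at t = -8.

First differences 20, 12; second difference -8 = 2a, so a = -4.
Expanding, the t-coefficient is −2ah = 8h; matching it to the data gives h = -4, and then k = 9.
So Q(t) = -4(t + 4)² + 9.
Q(-8) = -4·(-4)² + 9 = -55.

-55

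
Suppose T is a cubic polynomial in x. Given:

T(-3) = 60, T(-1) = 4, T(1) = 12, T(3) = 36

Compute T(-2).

21

Write T(x) = ax³ + bx² + cx + d; the 4 given values yield a linear system in the 4 coefficients.
Solving, T(x) = -x³ + 5x² + 5x + 3.
Then T(-2) = 21.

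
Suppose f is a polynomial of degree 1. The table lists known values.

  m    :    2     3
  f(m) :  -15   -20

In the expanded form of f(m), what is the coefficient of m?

Write f(m) = am + b; the 2 given values yield a linear system in the 2 coefficients.
Solving, f(m) = -5m - 5.
The coefficient of m is -5.

-5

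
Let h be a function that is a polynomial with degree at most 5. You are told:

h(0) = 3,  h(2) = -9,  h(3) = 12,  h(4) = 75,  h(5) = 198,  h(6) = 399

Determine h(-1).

Write h(x) = ax^5 + bx^4 + cx³ + dx² + ex + p; the 6 given values yield a linear system in the 6 coefficients.
Solving, the top 2 coefficients vanish, and h(x) = 3x³ - 6x² - 6x + 3.
Then h(-1) = 0.

0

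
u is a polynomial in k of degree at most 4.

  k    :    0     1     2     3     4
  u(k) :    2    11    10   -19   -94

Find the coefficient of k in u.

First differences: 9, -1, -29, -75. Second differences: -10, -28, -46. Third differences: -18, -18.
Level-3 differences are constant, so u has degree 3.
Fitting a degree-3 polynomial gives u(k) = -3k³ + 4k² + 8k + 2.
The coefficient of k is 8.

8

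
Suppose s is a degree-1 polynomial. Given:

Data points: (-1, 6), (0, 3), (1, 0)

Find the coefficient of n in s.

First differences: -3, -3.
Level-1 differences are constant, so s has degree 1.
Fitting a degree-1 polynomial gives s(n) = -3n + 3.
The coefficient of n is -3.

-3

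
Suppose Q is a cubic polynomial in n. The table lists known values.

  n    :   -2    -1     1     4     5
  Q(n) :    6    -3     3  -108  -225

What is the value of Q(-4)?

Write Q(n) = an³ + bn² + cn + d; the 5 given values yield a linear system in the 4 coefficients.
Solving, Q(n) = -2n³ + 5n.
Then Q(-4) = 108.

108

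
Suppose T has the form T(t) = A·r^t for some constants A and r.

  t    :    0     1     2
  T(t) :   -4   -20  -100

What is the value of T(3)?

-500

Consecutive ratio: -20/(-4) = 5, and -100/(-20) = 5, so r = 5.
Then A·5^0 = -4 gives A = -4, and T(t) = -4·5^t.
T(3) = -4·5^3 = -500.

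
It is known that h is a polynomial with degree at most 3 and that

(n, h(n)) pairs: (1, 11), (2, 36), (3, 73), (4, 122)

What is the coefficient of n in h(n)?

7

First differences: 25, 37, 49. Second differences: 12, 12.
Level-2 differences are constant, so h has degree 2.
Fitting a degree-2 polynomial gives h(n) = 6n² + 7n - 2.
The coefficient of n is 7.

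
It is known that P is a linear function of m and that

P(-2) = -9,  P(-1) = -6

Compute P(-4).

-15

Write P(m) = am + b; the 2 given values yield a linear system in the 2 coefficients.
Solving, P(m) = 3m - 3.
Then P(-4) = -15.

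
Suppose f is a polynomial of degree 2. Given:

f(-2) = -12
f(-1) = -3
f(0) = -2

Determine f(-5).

-87

Write f(x) = ax² + bx + c; the 3 given values yield a linear system in the 3 coefficients.
Solving, f(x) = -4x² - 3x - 2.
Then f(-5) = -87.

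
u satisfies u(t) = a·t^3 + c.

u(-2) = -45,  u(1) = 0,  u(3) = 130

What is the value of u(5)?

From u(-2) = -45 and u(1) = 0: -8a + c = -45 and 1a + c = 0.
Subtracting: 9a = 45, so a = 5; then c = -45 − 5·(-8) = -5.
So u(t) = 5t³ − 5, and u(5) = 620.

620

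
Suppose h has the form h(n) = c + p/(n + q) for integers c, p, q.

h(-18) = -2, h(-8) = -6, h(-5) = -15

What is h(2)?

(h(n) − c)(n + q) = p for each data point; the three points give a linear system in c and q, then p follows.
Solving: c = 0, q = 3, p = 30, so h(n) = 30/(n + 3).
Then h(2) = 0 + 30/5 = 6.

6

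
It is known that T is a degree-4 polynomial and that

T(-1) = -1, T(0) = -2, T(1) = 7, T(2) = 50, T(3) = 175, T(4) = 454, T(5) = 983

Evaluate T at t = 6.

1882

First differences: -1, 9, 43, 125, 279, 529. Second differences: 10, 34, 82, 154, 250. Third differences: 24, 48, 72, 96. Fourth differences: 24, 24, 24.
Level-4 differences are constant, so T has degree 4.
Extending the table by one column gives the next first difference 899, so T(6) = 983 + 899 = 1882.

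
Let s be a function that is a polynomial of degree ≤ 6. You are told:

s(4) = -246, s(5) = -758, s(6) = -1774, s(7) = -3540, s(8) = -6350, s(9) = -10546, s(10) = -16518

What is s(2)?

First differences: -512, -1016, -1766, -2810, -4196, -5972. Second differences: -504, -750, -1044, -1386, -1776. Third differences: -246, -294, -342, -390. Fourth differences: -48, -48, -48.
Level-4 differences are constant, so s has degree 4.
Fitting a degree-4 polynomial gives s(n) = -2n^4 + 3n³ + 5n² - 2n + 2.
Then s(2) = 10.

10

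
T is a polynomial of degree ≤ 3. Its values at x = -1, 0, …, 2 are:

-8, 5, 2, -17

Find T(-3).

-82

First differences: 13, -3, -19. Second differences: -16, -16.
Level-2 differences are constant, so T has degree 2.
Fitting a degree-2 polynomial gives T(x) = -8x² + 5x + 5.
Then T(-3) = -82.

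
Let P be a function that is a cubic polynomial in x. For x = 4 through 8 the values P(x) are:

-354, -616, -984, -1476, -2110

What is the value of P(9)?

-2904

First differences: -262, -368, -492, -634. Second differences: -106, -124, -142. Third differences: -18, -18.
Level-3 differences are constant, so P has degree 3.
Fitting a degree-3 polynomial gives P(x) = -3x³ - 8x² - 7x - 6.
Then P(9) = -2904.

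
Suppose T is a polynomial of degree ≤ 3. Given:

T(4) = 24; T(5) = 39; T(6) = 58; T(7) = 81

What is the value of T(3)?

Write T(x) = ax³ + bx² + cx + d; the 4 given values yield a linear system in the 4 coefficients.
Solving, the leading coefficient vanishes, and T(x) = 2x² - 3x + 4.
Then T(3) = 13.

13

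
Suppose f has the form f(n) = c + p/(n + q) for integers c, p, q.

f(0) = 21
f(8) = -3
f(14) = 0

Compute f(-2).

(f(n) − c)(n + q) = p for each data point; the three points give a linear system in c and q, then p follows.
Solving: c = 3, q = -2, p = -36, so f(n) = 3 − 36/(n − 2).
Then f(-2) = 3 − 36/(-4) = 12.

12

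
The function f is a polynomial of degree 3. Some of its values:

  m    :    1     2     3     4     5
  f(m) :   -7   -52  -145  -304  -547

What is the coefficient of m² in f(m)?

First differences: -45, -93, -159, -243. Second differences: -48, -66, -84. Third differences: -18, -18.
Level-3 differences are constant, so f has degree 3.
Fitting a degree-3 polynomial gives f(m) = -3m³ - 6m² - 6m + 8.
The coefficient of m² is -6.

-6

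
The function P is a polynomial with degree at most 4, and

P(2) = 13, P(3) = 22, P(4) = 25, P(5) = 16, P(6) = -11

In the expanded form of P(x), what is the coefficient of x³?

First differences: 9, 3, -9, -27. Second differences: -6, -12, -18. Third differences: -6, -6.
Level-3 differences are constant, so P has degree 3.
Fitting a degree-3 polynomial gives P(x) = -x³ + 6x² - 2x + 1.
The coefficient of x³ is -1.

-1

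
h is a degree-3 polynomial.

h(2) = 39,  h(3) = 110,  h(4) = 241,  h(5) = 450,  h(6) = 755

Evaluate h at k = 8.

Write h(k) = ak³ + bk² + ck + d; the 5 given values yield a linear system in the 4 coefficients.
Solving, h(k) = 3k³ + 3k² - k + 5.
Then h(8) = 1725.

1725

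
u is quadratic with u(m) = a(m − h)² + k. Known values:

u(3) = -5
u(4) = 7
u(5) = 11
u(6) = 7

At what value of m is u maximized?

First differences 12, 4, -4; second difference -8 = 2a, so a = -4.
Expanding, the m-coefficient is −2ah = 8h; matching it to the data gives h = 5, and then k = 11.
So u(m) = -4(m − 5)² + 11.
Hence h = 5.

5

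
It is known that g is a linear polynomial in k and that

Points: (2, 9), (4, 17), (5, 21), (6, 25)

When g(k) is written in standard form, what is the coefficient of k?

Write g(k) = ak + b; the 4 given values yield a linear system in the 2 coefficients.
Solving, g(k) = 4k + 1.
The coefficient of k is 4.

4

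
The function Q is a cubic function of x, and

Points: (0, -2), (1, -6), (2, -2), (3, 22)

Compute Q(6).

Write Q(x) = ax³ + bx² + cx + d; the 4 given values yield a linear system in the 4 coefficients.
Solving, Q(x) = 2x³ - 2x² - 4x - 2.
Then Q(6) = 334.

334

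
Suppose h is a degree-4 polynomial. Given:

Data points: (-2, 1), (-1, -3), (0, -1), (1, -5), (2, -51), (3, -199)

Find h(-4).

First differences: -4, 2, -4, -46, -148. Second differences: 6, -6, -42, -102. Third differences: -12, -36, -60. Fourth differences: -24, -24.
Level-4 differences are constant, so h has degree 4.
Fitting a degree-4 polynomial gives h(m) = -m^4 - 4m³ - 2m² + 3m - 1.
Then h(-4) = -45.

-45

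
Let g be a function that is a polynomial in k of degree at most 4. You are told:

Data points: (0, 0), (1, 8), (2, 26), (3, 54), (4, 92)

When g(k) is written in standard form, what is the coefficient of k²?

First differences: 8, 18, 28, 38. Second differences: 10, 10, 10.
Level-2 differences are constant, so g has degree 2.
Fitting a degree-2 polynomial gives g(k) = 5k² + 3k.
The coefficient of k² is 5.

5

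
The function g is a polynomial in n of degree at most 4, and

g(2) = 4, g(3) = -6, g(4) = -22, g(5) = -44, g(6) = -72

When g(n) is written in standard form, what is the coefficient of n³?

0

First differences: -10, -16, -22, -28. Second differences: -6, -6, -6.
Level-2 differences are constant, so g has degree 2.
Fitting a degree-2 polynomial gives g(n) = -3n² + 5n + 6.
The coefficient of n³ is 0.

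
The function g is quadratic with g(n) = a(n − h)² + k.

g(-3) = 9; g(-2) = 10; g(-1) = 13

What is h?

-3

First differences 1, 3; second difference 2 = 2a, so a = 1.
Expanding, the n-coefficient is −2ah = -2h; matching it to the data gives h = -3, and then k = 9.
So g(n) = 1(n + 3)² + 9.
Hence h = -3.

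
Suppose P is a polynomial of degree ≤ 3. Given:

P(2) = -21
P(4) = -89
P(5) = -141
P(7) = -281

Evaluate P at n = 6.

Write P(n) = an³ + bn² + cn + d; the 4 given values yield a linear system in the 4 coefficients.
Solving, the leading coefficient vanishes, and P(n) = -6n² + 2n - 1.
Then P(6) = -205.

-205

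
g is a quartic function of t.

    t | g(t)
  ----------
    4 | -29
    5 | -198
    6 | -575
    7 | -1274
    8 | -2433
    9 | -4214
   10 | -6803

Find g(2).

21

First differences: -169, -377, -699, -1159, -1781, -2589. Second differences: -208, -322, -460, -622, -808. Third differences: -114, -138, -162, -186. Fourth differences: -24, -24, -24.
Level-4 differences are constant, so g has degree 4.
Fitting a degree-4 polynomial gives g(t) = -t^4 + 3t³ + 2t² - t + 7.
Then g(2) = 21.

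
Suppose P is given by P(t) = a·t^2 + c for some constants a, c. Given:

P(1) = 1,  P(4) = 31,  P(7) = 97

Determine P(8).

From P(1) = 1 and P(4) = 31: 1a + c = 1 and 16a + c = 31.
Subtracting: 15a = 30, so a = 2; then c = 1 − 2·1 = -1.
So P(t) = 2t² − 1, and P(8) = 127.

127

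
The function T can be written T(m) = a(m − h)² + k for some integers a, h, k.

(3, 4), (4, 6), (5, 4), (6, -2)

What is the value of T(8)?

First differences 2, -2, -6; second difference -4 = 2a, so a = -2.
Expanding, the m-coefficient is −2ah = 4h; matching it to the data gives h = 4, and then k = 6.
So T(m) = -2(m − 4)² + 6.
T(8) = -2·4² + 6 = -26.

-26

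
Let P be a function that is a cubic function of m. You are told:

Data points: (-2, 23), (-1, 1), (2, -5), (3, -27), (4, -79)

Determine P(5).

Write P(m) = am³ + bm² + cm + d; the 5 given values yield a linear system in the 4 coefficients.
Solving, P(m) = -2m³ + 3m² + m - 3.
Then P(5) = -173.

-173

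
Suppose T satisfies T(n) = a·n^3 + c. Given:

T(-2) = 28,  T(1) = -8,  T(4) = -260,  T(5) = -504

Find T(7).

-1376

From T(-2) = 28 and T(1) = -8: -8a + c = 28 and 1a + c = -8.
Subtracting: 9a = -36, so a = -4; then c = 28 − (-4)·(-8) = -4.
So T(n) = -4n³ − 4, and T(7) = -1376.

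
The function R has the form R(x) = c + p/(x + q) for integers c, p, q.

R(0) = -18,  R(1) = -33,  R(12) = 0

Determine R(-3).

(R(x) − c)(x + q) = p for each data point; the three points give a linear system in c and q, then p follows.
Solving: c = -3, q = -2, p = 30, so R(x) = -3 + 30/(x − 2).
Then R(-3) = -3 + 30/(-5) = -9.

-9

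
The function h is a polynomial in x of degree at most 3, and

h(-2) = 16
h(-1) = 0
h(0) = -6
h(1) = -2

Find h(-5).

124

First differences: -16, -6, 4. Second differences: 10, 10.
Level-2 differences are constant, so h has degree 2.
Fitting a degree-2 polynomial gives h(x) = 5x² - x - 6.
Then h(-5) = 124.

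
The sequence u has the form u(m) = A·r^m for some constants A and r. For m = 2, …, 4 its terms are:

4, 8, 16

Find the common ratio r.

Consecutive ratio: 8/4 = 2, and 16/8 = 2, so r = 2.
Then A·2^2 = 4 gives A = 1, and u(m) = 1·2^m.

2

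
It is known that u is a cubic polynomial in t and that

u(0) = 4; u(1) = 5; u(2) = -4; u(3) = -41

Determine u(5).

-271

Write u(t) = at³ + bt² + ct + d; the 4 given values yield a linear system in the 4 coefficients.
Solving, u(t) = -3t³ + 4t² + 4.
Then u(5) = -271.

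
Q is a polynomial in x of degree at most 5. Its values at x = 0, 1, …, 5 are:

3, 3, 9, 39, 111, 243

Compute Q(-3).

First differences: 0, 6, 30, 72, 132. Second differences: 6, 24, 42, 60. Third differences: 18, 18, 18.
Level-3 differences are constant, so Q has degree 3.
Fitting a degree-3 polynomial gives Q(x) = 3x³ - 6x² + 3x + 3.
Then Q(-3) = -141.

-141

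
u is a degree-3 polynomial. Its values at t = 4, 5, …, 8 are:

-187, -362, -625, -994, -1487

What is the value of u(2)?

-29

Write u(t) = at³ + bt² + ct + d; the 5 given values yield a linear system in the 4 coefficients.
Solving, u(t) = -3t³ + t² - t - 7.
Then u(2) = -29.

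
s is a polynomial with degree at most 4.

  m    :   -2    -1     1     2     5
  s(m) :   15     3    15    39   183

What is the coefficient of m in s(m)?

Write s(m) = am^4 + bm³ + cm² + dm + e; the 5 given values yield a linear system in the 5 coefficients.
Solving, the top 2 coefficients vanish, and s(m) = 6m² + 6m + 3.
The coefficient of m is 6.

6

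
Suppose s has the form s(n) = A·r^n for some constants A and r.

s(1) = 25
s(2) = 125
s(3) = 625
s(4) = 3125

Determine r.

5

Consecutive ratio: 125/25 = 5, and 625/125 = 5, so r = 5.
Then A·5^1 = 25 gives A = 5, and s(n) = 5·5^n.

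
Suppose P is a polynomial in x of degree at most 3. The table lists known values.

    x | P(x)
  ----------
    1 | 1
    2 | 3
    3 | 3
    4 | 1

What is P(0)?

First differences: 2, 0, -2. Second differences: -2, -2.
Level-2 differences are constant, so P has degree 2.
Fitting a degree-2 polynomial gives P(x) = -x² + 5x - 3.
The constant term is P(0) = -3.

-3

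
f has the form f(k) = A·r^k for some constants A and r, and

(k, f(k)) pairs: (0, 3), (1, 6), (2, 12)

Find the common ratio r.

2

Consecutive ratio: 6/3 = 2, and 12/6 = 2, so r = 2.
Then A·2^0 = 3 gives A = 3, and f(k) = 3·2^k.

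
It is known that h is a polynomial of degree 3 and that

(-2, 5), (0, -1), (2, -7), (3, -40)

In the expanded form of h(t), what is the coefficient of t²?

Write h(t) = at³ + bt² + ct + d; the 4 given values yield a linear system in the 4 coefficients.
Solving, h(t) = -2t³ + 5t - 1.
The coefficient of t² is 0.

0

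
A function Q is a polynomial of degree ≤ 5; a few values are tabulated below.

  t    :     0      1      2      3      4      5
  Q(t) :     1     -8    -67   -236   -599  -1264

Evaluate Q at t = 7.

-4052

First differences: -9, -59, -169, -363, -665. Second differences: -50, -110, -194, -302. Third differences: -60, -84, -108. Fourth differences: -24, -24.
Level-4 differences are constant, so Q has degree 4.
Fitting a degree-4 polynomial gives Q(t) = -t^4 - 4t³ - 6t² + 2t + 1.
Then Q(7) = -4052.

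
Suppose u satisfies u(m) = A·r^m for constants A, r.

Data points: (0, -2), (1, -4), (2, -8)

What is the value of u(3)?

-16

Consecutive ratio: -4/(-2) = 2, and -8/(-4) = 2, so r = 2.
Then A·2^0 = -2 gives A = -2, and u(m) = -2·2^m.
u(3) = -2·2^3 = -16.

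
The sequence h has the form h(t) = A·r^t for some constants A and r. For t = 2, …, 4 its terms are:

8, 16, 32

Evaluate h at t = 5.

64

Consecutive ratio: 16/8 = 2, and 32/16 = 2, so r = 2.
Then A·2^2 = 8 gives A = 2, and h(t) = 2·2^t.
h(5) = 2·2^5 = 64.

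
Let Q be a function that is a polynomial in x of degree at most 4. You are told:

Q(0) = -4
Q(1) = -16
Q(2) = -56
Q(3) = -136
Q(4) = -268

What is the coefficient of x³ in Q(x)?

First differences: -12, -40, -80, -132. Second differences: -28, -40, -52. Third differences: -12, -12.
Level-3 differences are constant, so Q has degree 3.
Fitting a degree-3 polynomial gives Q(x) = -2x³ - 8x² - 2x - 4.
The coefficient of x³ is -2.

-2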